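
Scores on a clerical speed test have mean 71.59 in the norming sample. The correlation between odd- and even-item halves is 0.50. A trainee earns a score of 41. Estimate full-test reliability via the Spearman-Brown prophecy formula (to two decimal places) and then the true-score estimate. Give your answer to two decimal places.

51.09

Spearman-Brown: ρ = 2r/(1 + r) = 2(0.50)/(1 + 0.50) = 1.000/1.50 = 0.6667 → 0.67
T̂ = ρX + (1 − ρ)μ
  = 0.67 × 41 + 0.33 × 71.59
  = 27.47 + 23.6247
  = 51.095
  ≈ 51.09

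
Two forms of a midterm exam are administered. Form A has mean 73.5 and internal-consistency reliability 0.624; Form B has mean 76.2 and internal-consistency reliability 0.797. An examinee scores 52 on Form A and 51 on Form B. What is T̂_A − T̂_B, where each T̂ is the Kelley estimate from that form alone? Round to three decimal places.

T̂_A = 0.624(52) + 0.376(73.5) = 60.08400
T̂_B = 0.797(51) + 0.203(76.2) = 56.11560
T̂_A − T̂_B = 3.96840

3.968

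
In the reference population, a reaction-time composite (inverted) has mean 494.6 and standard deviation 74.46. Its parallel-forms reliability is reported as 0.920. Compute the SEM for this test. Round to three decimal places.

21.060

SEM = SD · √(1 − ρ) = 74.46 × √0.080 = 74.46 × 0.2828 = 21.0605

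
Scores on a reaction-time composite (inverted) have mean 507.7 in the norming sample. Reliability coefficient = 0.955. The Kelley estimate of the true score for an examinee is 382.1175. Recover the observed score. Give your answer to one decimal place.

T̂ = ρX + (1 − ρ)μ  ⇒  X = (T̂ − (1 − ρ)μ) / ρ
X = (382.1175 − 0.045 × 507.7) / 0.955 = (382.1175 − 22.8465) / 0.955 = 359.2710 / 0.955 = 376.200

376.2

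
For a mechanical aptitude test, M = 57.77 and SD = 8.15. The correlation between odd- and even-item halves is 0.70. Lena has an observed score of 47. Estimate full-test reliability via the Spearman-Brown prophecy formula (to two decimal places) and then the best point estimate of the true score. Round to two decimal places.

48.94

Spearman-Brown: ρ = 2r/(1 + r) = 2(0.70)/(1 + 0.70) = 1.400/1.70 = 0.8235 → 0.82
T̂ = ρX + (1 − ρ)μ
  = 0.82 × 47 + 0.18 × 57.77
  = 38.54 + 10.3986
  = 48.939
  ≈ 48.94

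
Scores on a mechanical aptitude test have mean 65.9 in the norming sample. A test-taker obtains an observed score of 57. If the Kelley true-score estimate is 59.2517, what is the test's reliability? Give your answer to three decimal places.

T̂ = ρX + (1 − ρ)μ  ⇒  T̂ − μ = ρ(X − μ)
ρ = (T̂ − μ)/(X − μ) = (59.2517 − 65.9) / (57 − 65.9) = -6.6483 / -8.9 = 0.74700

0.747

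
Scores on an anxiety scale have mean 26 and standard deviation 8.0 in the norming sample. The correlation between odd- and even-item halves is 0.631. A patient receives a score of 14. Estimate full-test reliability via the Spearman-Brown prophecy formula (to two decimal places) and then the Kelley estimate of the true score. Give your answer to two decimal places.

Spearman-Brown: ρ = 2r/(1 + r) = 2(0.631)/(1 + 0.631) = 1.2620/1.631 = 0.7738 → 0.77
T̂ = 0.77(14) + 0.23(26) = 10.78 + 5.98 = 16.760 → 16.76

16.76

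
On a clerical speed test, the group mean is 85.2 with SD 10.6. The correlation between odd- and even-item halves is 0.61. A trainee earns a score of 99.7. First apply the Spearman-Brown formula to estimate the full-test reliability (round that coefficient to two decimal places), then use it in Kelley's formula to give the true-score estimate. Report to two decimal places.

Spearman-Brown: ρ = 2r/(1 + r) = 2(0.61)/(1 + 0.61) = 1.220/1.61 = 0.7578 → 0.76
T̂ = 0.76(99.7) + 0.24(85.2) = 75.772 + 20.448 = 96.220 → 96.22

96.22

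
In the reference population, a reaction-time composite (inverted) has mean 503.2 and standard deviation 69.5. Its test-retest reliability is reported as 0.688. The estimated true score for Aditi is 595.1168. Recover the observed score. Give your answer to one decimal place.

T̂ = ρX + (1 − ρ)μ  ⇒  X = (T̂ − (1 − ρ)μ) / ρ
X = (595.1168 − 0.312 × 503.2) / 0.688 = (595.1168 − 156.9984) / 0.688 = 438.1184 / 0.688 = 636.800

636.8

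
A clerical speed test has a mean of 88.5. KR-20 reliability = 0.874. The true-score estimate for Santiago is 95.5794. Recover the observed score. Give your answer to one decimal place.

T̂ = ρX + (1 − ρ)μ  ⇒  X = (T̂ − (1 − ρ)μ) / ρ
X = (95.5794 − 0.126 × 88.5) / 0.874 = (95.5794 − 11.1510) / 0.874 = 84.4284 / 0.874 = 96.600

96.6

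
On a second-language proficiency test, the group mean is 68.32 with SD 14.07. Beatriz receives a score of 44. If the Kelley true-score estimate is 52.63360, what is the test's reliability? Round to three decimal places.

T̂ = ρX + (1 − ρ)μ  ⇒  T̂ − μ = ρ(X − μ)
ρ = (T̂ − μ)/(X − μ) = (52.63360 − 68.32) / (44 − 68.32) = -15.68640 / -24.32 = 0.64500

0.645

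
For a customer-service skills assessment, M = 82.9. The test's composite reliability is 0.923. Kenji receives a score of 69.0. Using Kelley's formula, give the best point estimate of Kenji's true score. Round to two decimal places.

T̂ = 0.923(69.0) + 0.077(82.9) = 63.6870 + 6.3833 = 70.070 → 70.07

70.07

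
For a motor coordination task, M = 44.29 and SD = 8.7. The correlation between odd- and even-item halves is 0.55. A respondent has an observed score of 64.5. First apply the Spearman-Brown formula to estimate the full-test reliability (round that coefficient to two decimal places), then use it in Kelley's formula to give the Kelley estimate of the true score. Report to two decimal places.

Spearman-Brown: ρ = 2r/(1 + r) = 2(0.55)/(1 + 0.55) = 1.100/1.55 = 0.7097 → 0.71
Weight the observed score by reliability and the mean by (1 − reliability): T̂ = 0.71·64.5 + 0.29·44.29 = 45.795 + 12.8441 = 58.639.

58.64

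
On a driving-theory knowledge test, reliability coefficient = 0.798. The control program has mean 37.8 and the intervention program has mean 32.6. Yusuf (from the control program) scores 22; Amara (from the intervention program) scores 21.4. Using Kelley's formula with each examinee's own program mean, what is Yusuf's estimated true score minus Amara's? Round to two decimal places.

T̂_Yusuf = 0.798(22) + 0.202(37.8) = 25.1916
T̂_Amara = 0.798(21.4) + 0.202(32.6) = 23.6624
Difference = 25.1916 − 23.6624 = 1.5292

1.53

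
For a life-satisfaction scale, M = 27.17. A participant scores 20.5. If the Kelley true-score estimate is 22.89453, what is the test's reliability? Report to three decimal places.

0.641

T̂ = ρX + (1 − ρ)μ  ⇒  T̂ − μ = ρ(X − μ)
ρ = (T̂ − μ)/(X − μ) = (22.89453 − 27.17) / (20.5 − 27.17) = -4.27547 / -6.67 = 0.64100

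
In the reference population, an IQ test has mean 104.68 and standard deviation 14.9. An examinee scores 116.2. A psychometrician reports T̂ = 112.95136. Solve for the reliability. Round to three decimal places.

0.718

T̂ = ρX + (1 − ρ)μ  ⇒  T̂ − μ = ρ(X − μ)
ρ = (T̂ − μ)/(X − μ) = (112.95136 − 104.68) / (116.2 − 104.68) = 8.27136 / 11.52 = 0.71800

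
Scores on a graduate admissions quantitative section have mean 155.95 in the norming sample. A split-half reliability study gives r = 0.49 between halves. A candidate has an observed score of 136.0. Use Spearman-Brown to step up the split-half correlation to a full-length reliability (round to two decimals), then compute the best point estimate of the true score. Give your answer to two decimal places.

Spearman-Brown: ρ = 2r/(1 + r) = 2(0.49)/(1 + 0.49) = 0.980/1.49 = 0.6577 → 0.66
Kelley's formula gives T̂ = 0.66·136.0 + 0.34·155.95 = 89.760 + 53.0230 = 142.783.

142.78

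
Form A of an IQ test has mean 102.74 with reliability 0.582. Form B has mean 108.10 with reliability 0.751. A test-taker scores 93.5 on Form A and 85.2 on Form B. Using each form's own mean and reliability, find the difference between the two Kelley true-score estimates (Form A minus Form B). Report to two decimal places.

T̂_A = 0.582(93.5) + 0.418(102.74) = 97.3623
T̂_B = 0.751(85.2) + 0.249(108.10) = 90.9021
T̂_A − T̂_B = 6.4602

6.46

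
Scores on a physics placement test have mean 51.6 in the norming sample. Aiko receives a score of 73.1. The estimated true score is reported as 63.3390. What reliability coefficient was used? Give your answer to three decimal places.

T̂ = ρX + (1 − ρ)μ  ⇒  T̂ − μ = ρ(X − μ)
ρ = (T̂ − μ)/(X − μ) = (63.3390 − 51.6) / (73.1 − 51.6) = 11.7390 / 21.5 = 0.54600

0.546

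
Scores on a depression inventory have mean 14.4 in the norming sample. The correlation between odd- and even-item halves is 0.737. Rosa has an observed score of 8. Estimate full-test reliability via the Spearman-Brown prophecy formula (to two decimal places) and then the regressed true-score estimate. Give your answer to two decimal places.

8.96

Spearman-Brown: ρ = 2r/(1 + r) = 2(0.737)/(1 + 0.737) = 1.4740/1.737 = 0.8486 → 0.85
T̂ = 0.85(8) + 0.15(14.4) = 6.80 + 2.160 = 8.960 → 8.96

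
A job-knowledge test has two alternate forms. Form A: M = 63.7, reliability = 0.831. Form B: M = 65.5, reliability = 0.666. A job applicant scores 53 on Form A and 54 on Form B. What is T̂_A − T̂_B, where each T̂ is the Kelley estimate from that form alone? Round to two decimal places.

-3.03

T̂_A = 0.831(53) + 0.169(63.7) = 54.8083
T̂_B = 0.666(54) + 0.334(65.5) = 57.8410
T̂_A − T̂_B = -3.0327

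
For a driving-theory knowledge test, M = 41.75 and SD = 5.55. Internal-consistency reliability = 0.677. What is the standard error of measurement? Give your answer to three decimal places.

3.154

SEM = SD · √(1 − ρ) = 5.55 × √0.323 = 5.55 × 0.5683 = 3.1542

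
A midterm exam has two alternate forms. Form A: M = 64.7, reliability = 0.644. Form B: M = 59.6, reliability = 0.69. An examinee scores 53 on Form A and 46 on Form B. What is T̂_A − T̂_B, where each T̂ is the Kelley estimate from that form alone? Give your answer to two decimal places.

T̂_A = 0.644(53) + 0.356(64.7) = 57.1652
T̂_B = 0.69(46) + 0.31(59.6) = 50.2160
T̂_A − T̂_B = 6.9492

6.95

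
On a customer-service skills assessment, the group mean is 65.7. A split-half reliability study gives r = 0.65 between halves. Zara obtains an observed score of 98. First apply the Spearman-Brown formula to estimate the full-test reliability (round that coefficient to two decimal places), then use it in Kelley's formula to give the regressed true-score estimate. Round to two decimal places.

91.22

Spearman-Brown: ρ = 2r/(1 + r) = 2(0.65)/(1 + 0.65) = 1.300/1.65 = 0.7879 → 0.79
T̂ = ρX + (1 − ρ)μ
  = 0.79 × 98 + 0.21 × 65.7
  = 77.42 + 13.797
  = 91.217
  ≈ 91.22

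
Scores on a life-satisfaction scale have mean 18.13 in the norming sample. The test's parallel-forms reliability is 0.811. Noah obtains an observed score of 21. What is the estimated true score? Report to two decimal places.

Weight the observed score by reliability and the mean by (1 − reliability): T̂ = 0.811·21 + 0.189·18.13 = 17.031 + 3.42657 = 20.458.

20.46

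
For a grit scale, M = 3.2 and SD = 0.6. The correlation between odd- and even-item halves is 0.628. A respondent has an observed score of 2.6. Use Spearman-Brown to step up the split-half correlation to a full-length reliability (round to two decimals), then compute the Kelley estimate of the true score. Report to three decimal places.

Spearman-Brown: ρ = 2r/(1 + r) = 2(0.628)/(1 + 0.628) = 1.2560/1.628 = 0.7715 → 0.77
Kelley's formula gives T̂ = 0.77·2.6 + 0.23·3.2 = 2.002 + 0.736 = 2.7380.

2.738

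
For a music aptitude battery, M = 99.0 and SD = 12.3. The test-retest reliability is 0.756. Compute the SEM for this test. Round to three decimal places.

6.076

SEM = SD · √(1 − ρ) = 12.3 × √0.244 = 12.3 × 0.4940 = 6.0758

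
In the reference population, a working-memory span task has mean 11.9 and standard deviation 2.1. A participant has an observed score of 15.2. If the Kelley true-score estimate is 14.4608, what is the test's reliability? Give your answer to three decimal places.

T̂ = ρX + (1 − ρ)μ  ⇒  T̂ − μ = ρ(X − μ)
ρ = (T̂ − μ)/(X − μ) = (14.4608 − 11.9) / (15.2 − 11.9) = 2.5608 / 3.3 = 0.77600

0.776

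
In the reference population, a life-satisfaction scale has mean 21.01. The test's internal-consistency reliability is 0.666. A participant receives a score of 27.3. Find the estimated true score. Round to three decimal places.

T̂ = 0.666(27.3) + 0.334(21.01) = 18.1818 + 7.01734 = 25.1991 → 25.199

25.199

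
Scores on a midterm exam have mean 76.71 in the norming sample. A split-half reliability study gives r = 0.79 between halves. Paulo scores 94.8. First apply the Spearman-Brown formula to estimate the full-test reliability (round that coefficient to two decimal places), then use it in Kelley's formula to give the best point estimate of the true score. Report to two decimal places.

Spearman-Brown: ρ = 2r/(1 + r) = 2(0.79)/(1 + 0.79) = 1.580/1.79 = 0.8827 → 0.88
Kelley's formula gives T̂ = 0.88·94.8 + 0.12·76.71 = 83.424 + 9.2052 = 92.629.

92.63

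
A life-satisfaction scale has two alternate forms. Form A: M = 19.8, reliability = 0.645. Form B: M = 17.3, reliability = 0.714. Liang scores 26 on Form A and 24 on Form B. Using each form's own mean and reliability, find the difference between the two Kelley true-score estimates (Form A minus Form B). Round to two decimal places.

T̂_A = 0.645(26) + 0.355(19.8) = 23.7990
T̂_B = 0.714(24) + 0.286(17.3) = 22.0838
T̂_A − T̂_B = 1.7152

1.72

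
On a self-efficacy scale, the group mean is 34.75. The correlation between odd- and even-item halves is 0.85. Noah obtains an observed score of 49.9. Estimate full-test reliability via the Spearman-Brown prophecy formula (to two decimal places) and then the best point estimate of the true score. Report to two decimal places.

48.69

Spearman-Brown: ρ = 2r/(1 + r) = 2(0.85)/(1 + 0.85) = 1.700/1.85 = 0.9189 → 0.92
T̂ = 0.92(49.9) + 0.08(34.75) = 45.908 + 2.7800 = 48.688 → 48.69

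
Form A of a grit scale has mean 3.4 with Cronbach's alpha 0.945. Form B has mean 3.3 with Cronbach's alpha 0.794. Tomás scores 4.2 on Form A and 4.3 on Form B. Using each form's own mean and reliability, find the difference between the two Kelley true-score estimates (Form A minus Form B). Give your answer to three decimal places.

0.062

T̂_A = 0.945(4.2) + 0.055(3.4) = 4.15600
T̂_B = 0.794(4.3) + 0.206(3.3) = 4.09400
T̂_A − T̂_B = 0.06200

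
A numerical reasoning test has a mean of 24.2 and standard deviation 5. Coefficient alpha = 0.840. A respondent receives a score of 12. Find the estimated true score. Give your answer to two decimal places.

T̂ = ρX + (1 − ρ)μ
  = 0.840 × 12 + 0.160 × 24.2
  = 10.080 + 3.8720
  = 13.952
  ≈ 13.95

13.95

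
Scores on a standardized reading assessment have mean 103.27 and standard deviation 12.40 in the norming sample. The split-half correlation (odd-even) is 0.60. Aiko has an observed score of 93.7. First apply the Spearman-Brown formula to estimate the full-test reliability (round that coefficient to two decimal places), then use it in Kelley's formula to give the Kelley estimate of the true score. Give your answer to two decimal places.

Spearman-Brown: ρ = 2r/(1 + r) = 2(0.60)/(1 + 0.60) = 1.200/1.60 = 0.7500 → 0.75
T̂ = ρX + (1 − ρ)μ
  = 0.75 × 93.7 + 0.25 × 103.27
  = 70.275 + 25.8175
  = 96.093
  ≈ 96.09

96.09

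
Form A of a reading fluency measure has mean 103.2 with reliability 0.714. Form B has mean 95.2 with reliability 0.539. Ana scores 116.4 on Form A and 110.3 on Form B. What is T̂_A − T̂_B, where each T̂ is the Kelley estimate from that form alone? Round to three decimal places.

9.286

T̂_A = 0.714(116.4) + 0.286(103.2) = 112.62480
T̂_B = 0.539(110.3) + 0.461(95.2) = 103.33890
T̂_A − T̂_B = 9.28590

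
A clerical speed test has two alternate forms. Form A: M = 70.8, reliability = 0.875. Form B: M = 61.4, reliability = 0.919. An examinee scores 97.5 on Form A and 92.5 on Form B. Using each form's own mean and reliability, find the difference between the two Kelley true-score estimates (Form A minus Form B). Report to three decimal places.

T̂_A = 0.875(97.5) + 0.125(70.8) = 94.16250
T̂_B = 0.919(92.5) + 0.081(61.4) = 89.98090
T̂_A − T̂_B = 4.18160

4.182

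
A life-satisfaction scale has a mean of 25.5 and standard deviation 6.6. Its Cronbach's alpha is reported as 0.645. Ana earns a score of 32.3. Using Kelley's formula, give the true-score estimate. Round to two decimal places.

29.89

T̂ = 0.645(32.3) + 0.355(25.5) = 20.8335 + 9.0525 = 29.886 → 29.89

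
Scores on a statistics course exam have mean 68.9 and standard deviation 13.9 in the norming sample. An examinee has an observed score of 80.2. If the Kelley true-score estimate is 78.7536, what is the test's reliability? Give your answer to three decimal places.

0.872

T̂ = ρX + (1 − ρ)μ  ⇒  T̂ − μ = ρ(X − μ)
ρ = (T̂ − μ)/(X − μ) = (78.7536 − 68.9) / (80.2 − 68.9) = 9.8536 / 11.3 = 0.87200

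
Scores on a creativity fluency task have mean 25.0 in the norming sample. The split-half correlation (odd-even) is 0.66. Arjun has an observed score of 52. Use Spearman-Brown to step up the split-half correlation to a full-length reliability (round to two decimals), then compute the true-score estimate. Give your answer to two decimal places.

46.60

Spearman-Brown: ρ = 2r/(1 + r) = 2(0.66)/(1 + 0.66) = 1.320/1.66 = 0.7952 → 0.80
T̂ = ρX + (1 − ρ)μ
  = 0.80 × 52 + 0.20 × 25.0
  = 41.60 + 5.000
  = 46.600
  ≈ 46.60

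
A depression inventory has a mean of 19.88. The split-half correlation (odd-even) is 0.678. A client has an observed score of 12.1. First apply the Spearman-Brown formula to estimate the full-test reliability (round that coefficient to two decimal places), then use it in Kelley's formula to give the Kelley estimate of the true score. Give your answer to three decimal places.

13.578

Spearman-Brown: ρ = 2r/(1 + r) = 2(0.678)/(1 + 0.678) = 1.3560/1.678 = 0.8081 → 0.81
T̂ = 0.81(12.1) + 0.19(19.88) = 9.801 + 3.7772 = 13.5782 → 13.578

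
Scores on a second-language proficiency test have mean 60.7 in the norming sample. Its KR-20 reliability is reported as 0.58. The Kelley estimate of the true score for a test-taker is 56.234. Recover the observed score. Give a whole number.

T̂ = ρX + (1 − ρ)μ  ⇒  X = (T̂ − (1 − ρ)μ) / ρ
X = (56.234 − 0.42 × 60.7) / 0.58 = (56.234 − 25.494) / 0.58 = 30.740 / 0.58 = 53.00

53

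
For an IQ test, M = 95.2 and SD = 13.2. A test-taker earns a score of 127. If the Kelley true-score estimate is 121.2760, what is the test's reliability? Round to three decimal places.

T̂ = ρX + (1 − ρ)μ  ⇒  T̂ − μ = ρ(X − μ)
ρ = (T̂ − μ)/(X − μ) = (121.2760 − 95.2) / (127 − 95.2) = 26.0760 / 31.8 = 0.82000

0.820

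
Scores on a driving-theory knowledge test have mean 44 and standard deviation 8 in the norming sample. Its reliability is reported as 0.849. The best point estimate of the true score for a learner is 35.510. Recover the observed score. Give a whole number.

T̂ = ρX + (1 − ρ)μ  ⇒  X = (T̂ − (1 − ρ)μ) / ρ
X = (35.510 − 0.151 × 44) / 0.849 = (35.510 − 6.644) / 0.849 = 28.866 / 0.849 = 34.00

34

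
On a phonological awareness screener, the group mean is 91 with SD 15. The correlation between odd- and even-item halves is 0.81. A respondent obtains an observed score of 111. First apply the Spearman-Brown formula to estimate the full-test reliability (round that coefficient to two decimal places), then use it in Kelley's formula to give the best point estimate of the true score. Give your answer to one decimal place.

Spearman-Brown: ρ = 2r/(1 + r) = 2(0.81)/(1 + 0.81) = 1.620/1.81 = 0.8950 → 0.90
T̂ = ρX + (1 − ρ)μ
  = 0.90 × 111 + 0.10 × 91
  = 99.90 + 9.10
  = 109.00
  ≈ 109.0

109.0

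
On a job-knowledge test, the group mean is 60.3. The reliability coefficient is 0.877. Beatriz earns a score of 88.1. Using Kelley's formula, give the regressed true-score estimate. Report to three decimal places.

Regress the observed score toward the mean by the unreliability: T̂ = 0.877·88.1 + 0.123·60.3 = 77.2637 + 7.4169 = 84.6806.

84.681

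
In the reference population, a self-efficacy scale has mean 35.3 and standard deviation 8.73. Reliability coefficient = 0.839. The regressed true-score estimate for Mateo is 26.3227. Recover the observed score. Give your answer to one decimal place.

T̂ = ρX + (1 − ρ)μ  ⇒  X = (T̂ − (1 − ρ)μ) / ρ
X = (26.3227 − 0.161 × 35.3) / 0.839 = (26.3227 − 5.6833) / 0.839 = 20.6394 / 0.839 = 24.600

24.6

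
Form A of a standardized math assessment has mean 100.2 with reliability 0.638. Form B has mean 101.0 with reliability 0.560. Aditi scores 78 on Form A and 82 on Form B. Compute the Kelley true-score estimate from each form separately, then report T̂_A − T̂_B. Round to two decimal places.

-4.32

T̂_A = 0.638(78) + 0.362(100.2) = 86.0364
T̂_B = 0.560(82) + 0.440(101.0) = 90.3600
T̂_A − T̂_B = -4.3236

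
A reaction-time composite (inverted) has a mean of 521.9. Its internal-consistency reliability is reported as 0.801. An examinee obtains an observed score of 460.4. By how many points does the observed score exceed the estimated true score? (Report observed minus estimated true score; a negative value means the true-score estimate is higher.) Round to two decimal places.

T̂ = 0.801(460.4) + 0.199(521.9) = 368.7804 + 103.8581 = 472.6385 → 472.638
X − T̂ = 460.4 − 472.638 = -12.238 → -12.24

-12.24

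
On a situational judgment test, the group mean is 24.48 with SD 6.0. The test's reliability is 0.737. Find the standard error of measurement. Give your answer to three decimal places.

3.077

SEM = SD · √(1 − ρ) = 6.0 × √0.263 = 6.0 × 0.5128 = 3.0770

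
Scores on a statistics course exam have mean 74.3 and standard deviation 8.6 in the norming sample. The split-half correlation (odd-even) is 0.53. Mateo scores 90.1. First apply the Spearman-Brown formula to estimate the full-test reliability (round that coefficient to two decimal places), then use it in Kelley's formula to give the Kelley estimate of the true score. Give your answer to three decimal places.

85.202

Spearman-Brown: ρ = 2r/(1 + r) = 2(0.53)/(1 + 0.53) = 1.060/1.53 = 0.6928 → 0.69
Weight the observed score by reliability and the mean by (1 − reliability): T̂ = 0.69·90.1 + 0.31·74.3 = 62.169 + 23.033 = 85.2020.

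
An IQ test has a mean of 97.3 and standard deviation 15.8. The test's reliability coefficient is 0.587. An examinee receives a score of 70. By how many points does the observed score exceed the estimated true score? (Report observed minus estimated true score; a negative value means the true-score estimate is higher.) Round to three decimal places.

-11.275

T̂ = 0.587(70) + 0.413(97.3) = 41.090 + 40.1849 = 81.27490 → 81.2749
X − T̂ = 70 − 81.2749 = -11.2749 → -11.275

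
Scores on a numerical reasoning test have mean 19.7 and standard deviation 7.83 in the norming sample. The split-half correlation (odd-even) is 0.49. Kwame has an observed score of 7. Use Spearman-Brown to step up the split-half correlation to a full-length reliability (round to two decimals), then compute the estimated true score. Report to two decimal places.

11.32

Spearman-Brown: ρ = 2r/(1 + r) = 2(0.49)/(1 + 0.49) = 0.980/1.49 = 0.6577 → 0.66
T̂ = ρX + (1 − ρ)μ
  = 0.66 × 7 + 0.34 × 19.7
  = 4.62 + 6.698
  = 11.318
  ≈ 11.32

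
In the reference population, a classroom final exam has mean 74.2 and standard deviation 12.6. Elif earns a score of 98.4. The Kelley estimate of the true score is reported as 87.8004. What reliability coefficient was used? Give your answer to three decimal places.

0.562

T̂ = ρX + (1 − ρ)μ  ⇒  T̂ − μ = ρ(X − μ)
ρ = (T̂ − μ)/(X − μ) = (87.8004 − 74.2) / (98.4 − 74.2) = 13.6004 / 24.2 = 0.56200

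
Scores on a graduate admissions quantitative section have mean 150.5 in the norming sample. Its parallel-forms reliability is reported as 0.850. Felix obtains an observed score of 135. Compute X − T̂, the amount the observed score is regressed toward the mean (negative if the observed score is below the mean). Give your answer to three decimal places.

Regress the observed score toward the mean by the unreliability: T̂ = 0.850·135 + 0.150·150.5 = 114.750 + 22.5750 = 137.32500.
X − T̂ = 135 − 137.3250 = -2.3250 → -2.325

-2.325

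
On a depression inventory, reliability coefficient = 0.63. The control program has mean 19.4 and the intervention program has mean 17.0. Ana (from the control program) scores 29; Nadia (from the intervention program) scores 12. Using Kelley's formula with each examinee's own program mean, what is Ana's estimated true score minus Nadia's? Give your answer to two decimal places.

11.60

T̂_Ana = 0.63(29) + 0.37(19.4) = 25.4480
T̂_Nadia = 0.63(12) + 0.37(17.0) = 13.8500
Difference = 25.4480 − 13.8500 = 11.5980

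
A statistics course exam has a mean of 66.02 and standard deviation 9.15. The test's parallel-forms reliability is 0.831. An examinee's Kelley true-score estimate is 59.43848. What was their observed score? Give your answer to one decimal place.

58.1

T̂ = ρX + (1 − ρ)μ  ⇒  X = (T̂ − (1 − ρ)μ) / ρ
X = (59.43848 − 0.169 × 66.02) / 0.831 = (59.43848 − 11.15738) / 0.831 = 48.28110 / 0.831 = 58.100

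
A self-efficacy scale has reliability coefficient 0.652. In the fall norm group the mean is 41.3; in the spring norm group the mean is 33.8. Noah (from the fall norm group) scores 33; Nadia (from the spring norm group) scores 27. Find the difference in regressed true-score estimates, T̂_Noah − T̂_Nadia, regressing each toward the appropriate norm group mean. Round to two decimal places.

6.52

T̂_Noah = 0.652(33) + 0.348(41.3) = 35.8884
T̂_Nadia = 0.652(27) + 0.348(33.8) = 29.3664
Difference = 35.8884 − 29.3664 = 6.5220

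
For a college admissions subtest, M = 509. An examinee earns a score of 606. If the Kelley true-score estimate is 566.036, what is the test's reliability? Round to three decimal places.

T̂ = ρX + (1 − ρ)μ  ⇒  T̂ − μ = ρ(X − μ)
ρ = (T̂ − μ)/(X − μ) = (566.036 − 509) / (606 − 509) = 57.036 / 97.0 = 0.58800

0.588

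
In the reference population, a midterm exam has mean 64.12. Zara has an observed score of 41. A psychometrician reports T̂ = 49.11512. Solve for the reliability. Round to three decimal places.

0.649

T̂ = ρX + (1 − ρ)μ  ⇒  T̂ − μ = ρ(X − μ)
ρ = (T̂ − μ)/(X − μ) = (49.11512 − 64.12) / (41 − 64.12) = -15.00488 / -23.12 = 0.64900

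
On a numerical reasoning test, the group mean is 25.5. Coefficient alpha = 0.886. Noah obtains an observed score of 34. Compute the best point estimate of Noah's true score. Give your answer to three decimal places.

T̂ = ρX + (1 − ρ)μ
  = 0.886 × 34 + 0.114 × 25.5
  = 30.124 + 2.9070
  = 33.0310
  ≈ 33.031

33.031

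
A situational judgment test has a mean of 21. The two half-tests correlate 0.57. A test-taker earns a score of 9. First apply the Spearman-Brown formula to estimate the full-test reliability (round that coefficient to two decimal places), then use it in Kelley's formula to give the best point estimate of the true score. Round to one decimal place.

Spearman-Brown: ρ = 2r/(1 + r) = 2(0.57)/(1 + 0.57) = 1.140/1.57 = 0.7261 → 0.73
T̂ = ρX + (1 − ρ)μ
  = 0.73 × 9 + 0.27 × 21
  = 6.57 + 5.67
  = 12.24
  ≈ 12.2

12.2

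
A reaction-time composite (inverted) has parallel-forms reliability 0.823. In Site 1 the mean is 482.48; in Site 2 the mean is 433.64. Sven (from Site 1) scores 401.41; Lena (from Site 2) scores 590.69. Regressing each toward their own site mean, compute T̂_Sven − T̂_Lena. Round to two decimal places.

-147.13

T̂_Sven = 0.823(401.41) + 0.177(482.48) = 415.7594
T̂_Lena = 0.823(590.69) + 0.177(433.64) = 562.8922
Difference = 415.7594 − 562.8922 = -147.1328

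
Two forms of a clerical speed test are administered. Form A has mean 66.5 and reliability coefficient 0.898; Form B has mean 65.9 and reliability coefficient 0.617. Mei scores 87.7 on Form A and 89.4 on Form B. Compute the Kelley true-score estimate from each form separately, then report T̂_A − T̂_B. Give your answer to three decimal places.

5.138

T̂_A = 0.898(87.7) + 0.102(66.5) = 85.53760
T̂_B = 0.617(89.4) + 0.383(65.9) = 80.39950
T̂_A − T̂_B = 5.13810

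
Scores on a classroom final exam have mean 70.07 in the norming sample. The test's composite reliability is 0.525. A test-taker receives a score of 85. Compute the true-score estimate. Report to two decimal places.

77.91

T̂ = 0.525(85) + 0.475(70.07) = 44.625 + 33.28325 = 77.908 → 77.91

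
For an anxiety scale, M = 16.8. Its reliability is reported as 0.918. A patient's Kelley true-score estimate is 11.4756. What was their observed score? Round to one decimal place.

11.0

T̂ = ρX + (1 − ρ)μ  ⇒  X = (T̂ − (1 − ρ)μ) / ρ
X = (11.4756 − 0.082 × 16.8) / 0.918 = (11.4756 − 1.3776) / 0.918 = 10.0980 / 0.918 = 11.000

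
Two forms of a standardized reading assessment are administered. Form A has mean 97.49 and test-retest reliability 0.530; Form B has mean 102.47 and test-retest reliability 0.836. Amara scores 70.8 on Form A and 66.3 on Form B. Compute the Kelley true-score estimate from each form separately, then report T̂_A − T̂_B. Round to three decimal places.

T̂_A = 0.530(70.8) + 0.470(97.49) = 83.34430
T̂_B = 0.836(66.3) + 0.164(102.47) = 72.23188
T̂_A − T̂_B = 11.11242

11.112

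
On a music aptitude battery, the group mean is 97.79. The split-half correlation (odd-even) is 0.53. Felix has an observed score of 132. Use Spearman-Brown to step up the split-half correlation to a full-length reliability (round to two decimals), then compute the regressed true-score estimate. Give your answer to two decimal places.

121.39

Spearman-Brown: ρ = 2r/(1 + r) = 2(0.53)/(1 + 0.53) = 1.060/1.53 = 0.6928 → 0.69
Kelley's formula gives T̂ = 0.69·132 + 0.31·97.79 = 91.08 + 30.3149 = 121.395.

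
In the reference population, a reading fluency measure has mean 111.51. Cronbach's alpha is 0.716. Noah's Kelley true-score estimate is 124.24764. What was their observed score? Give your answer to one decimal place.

T̂ = ρX + (1 − ρ)μ  ⇒  X = (T̂ − (1 − ρ)μ) / ρ
X = (124.24764 − 0.284 × 111.51) / 0.716 = (124.24764 − 31.66884) / 0.716 = 92.57880 / 0.716 = 129.300

129.3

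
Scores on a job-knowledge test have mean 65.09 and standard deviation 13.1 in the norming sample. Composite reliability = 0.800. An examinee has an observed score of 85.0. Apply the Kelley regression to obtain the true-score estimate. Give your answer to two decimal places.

T̂ = ρX + (1 − ρ)μ
  = 0.800 × 85.0 + 0.200 × 65.09
  = 68.0000 + 13.01800
  = 81.018
  ≈ 81.02

81.02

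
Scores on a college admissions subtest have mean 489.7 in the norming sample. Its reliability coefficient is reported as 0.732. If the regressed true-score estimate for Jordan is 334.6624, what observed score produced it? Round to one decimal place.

277.9

T̂ = ρX + (1 − ρ)μ  ⇒  X = (T̂ − (1 − ρ)μ) / ρ
X = (334.6624 − 0.268 × 489.7) / 0.732 = (334.6624 − 131.2396) / 0.732 = 203.4228 / 0.732 = 277.900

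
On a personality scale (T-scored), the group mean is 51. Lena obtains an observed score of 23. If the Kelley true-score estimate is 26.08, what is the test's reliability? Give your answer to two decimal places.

0.89

T̂ = ρX + (1 − ρ)μ  ⇒  T̂ − μ = ρ(X − μ)
ρ = (T̂ − μ)/(X − μ) = (26.08 − 51) / (23 − 51) = -24.92 / -28.0 = 0.8900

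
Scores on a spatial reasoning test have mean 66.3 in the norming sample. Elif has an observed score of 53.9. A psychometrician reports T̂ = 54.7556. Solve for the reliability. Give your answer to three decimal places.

0.931

T̂ = ρX + (1 − ρ)μ  ⇒  T̂ − μ = ρ(X − μ)
ρ = (T̂ − μ)/(X − μ) = (54.7556 − 66.3) / (53.9 − 66.3) = -11.5444 / -12.4 = 0.93100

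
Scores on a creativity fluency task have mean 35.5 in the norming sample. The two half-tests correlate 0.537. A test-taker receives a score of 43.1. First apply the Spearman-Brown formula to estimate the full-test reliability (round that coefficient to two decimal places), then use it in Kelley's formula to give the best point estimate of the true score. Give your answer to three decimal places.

Spearman-Brown: ρ = 2r/(1 + r) = 2(0.537)/(1 + 0.537) = 1.0740/1.537 = 0.6988 → 0.70
Regress the observed score toward the mean by the unreliability: T̂ = 0.70·43.1 + 0.30·35.5 = 30.170 + 10.650 = 40.8200.

40.820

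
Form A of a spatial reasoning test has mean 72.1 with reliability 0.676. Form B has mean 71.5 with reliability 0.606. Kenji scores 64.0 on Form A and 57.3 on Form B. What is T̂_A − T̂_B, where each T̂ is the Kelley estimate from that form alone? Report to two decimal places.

3.73

T̂_A = 0.676(64.0) + 0.324(72.1) = 66.6244
T̂_B = 0.606(57.3) + 0.394(71.5) = 62.8948
T̂_A − T̂_B = 3.7296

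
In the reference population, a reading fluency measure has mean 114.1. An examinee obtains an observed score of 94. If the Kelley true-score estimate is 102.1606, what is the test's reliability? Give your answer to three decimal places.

T̂ = ρX + (1 − ρ)μ  ⇒  T̂ − μ = ρ(X − μ)
ρ = (T̂ − μ)/(X − μ) = (102.1606 − 114.1) / (94 − 114.1) = -11.9394 / -20.1 = 0.59400

0.594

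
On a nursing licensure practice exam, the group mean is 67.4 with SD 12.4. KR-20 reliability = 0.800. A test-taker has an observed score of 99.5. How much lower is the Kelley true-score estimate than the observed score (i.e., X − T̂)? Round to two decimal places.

Weight the observed score by reliability and the mean by (1 − reliability): T̂ = 0.800·99.5 + 0.200·67.4 = 79.6000 + 13.4800 = 93.0800.
X − T̂ = 99.5 − 93.080 = 6.420 → 6.42

6.42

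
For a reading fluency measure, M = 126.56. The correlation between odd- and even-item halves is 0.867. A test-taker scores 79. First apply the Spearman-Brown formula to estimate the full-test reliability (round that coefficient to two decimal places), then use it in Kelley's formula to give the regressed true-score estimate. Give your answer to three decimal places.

82.329

Spearman-Brown: ρ = 2r/(1 + r) = 2(0.867)/(1 + 0.867) = 1.7340/1.867 = 0.9288 → 0.93
T̂ = 0.93(79) + 0.07(126.56) = 73.47 + 8.8592 = 82.3292 → 82.329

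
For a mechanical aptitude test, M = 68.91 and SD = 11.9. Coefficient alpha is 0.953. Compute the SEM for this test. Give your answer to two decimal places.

2.58

SEM = SD · √(1 − ρ) = 11.9 × √0.047 = 11.9 × 0.2168 = 2.580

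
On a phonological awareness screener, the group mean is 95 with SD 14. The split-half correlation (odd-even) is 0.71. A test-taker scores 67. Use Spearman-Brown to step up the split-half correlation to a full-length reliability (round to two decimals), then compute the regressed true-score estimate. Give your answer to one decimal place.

Spearman-Brown: ρ = 2r/(1 + r) = 2(0.71)/(1 + 0.71) = 1.420/1.71 = 0.8304 → 0.83
T̂ = 0.83(67) + 0.17(95) = 55.61 + 16.15 = 71.76 → 71.8

71.8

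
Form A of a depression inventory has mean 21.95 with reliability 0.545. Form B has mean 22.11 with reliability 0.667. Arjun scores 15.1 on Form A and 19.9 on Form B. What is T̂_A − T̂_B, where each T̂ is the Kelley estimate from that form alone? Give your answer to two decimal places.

-2.42

T̂_A = 0.545(15.1) + 0.455(21.95) = 18.2167
T̂_B = 0.667(19.9) + 0.333(22.11) = 20.6359
T̂_A − T̂_B = -2.4192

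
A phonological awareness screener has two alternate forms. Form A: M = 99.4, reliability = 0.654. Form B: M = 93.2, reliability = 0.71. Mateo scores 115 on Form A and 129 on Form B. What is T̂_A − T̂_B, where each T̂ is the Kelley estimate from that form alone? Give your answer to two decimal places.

T̂_A = 0.654(115) + 0.346(99.4) = 109.6024
T̂_B = 0.71(129) + 0.29(93.2) = 118.6180
T̂_A − T̂_B = -9.0156

-9.02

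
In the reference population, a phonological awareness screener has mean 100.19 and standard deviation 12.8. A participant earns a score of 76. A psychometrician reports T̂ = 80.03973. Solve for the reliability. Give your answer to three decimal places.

0.833

T̂ = ρX + (1 − ρ)μ  ⇒  T̂ − μ = ρ(X − μ)
ρ = (T̂ − μ)/(X − μ) = (80.03973 − 100.19) / (76 − 100.19) = -20.15027 / -24.19 = 0.83300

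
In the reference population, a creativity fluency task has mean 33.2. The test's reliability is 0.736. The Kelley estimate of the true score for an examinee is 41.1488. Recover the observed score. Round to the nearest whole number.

44

T̂ = ρX + (1 − ρ)μ  ⇒  X = (T̂ − (1 − ρ)μ) / ρ
X = (41.1488 − 0.264 × 33.2) / 0.736 = (41.1488 − 8.7648) / 0.736 = 32.3840 / 0.736 = 44.00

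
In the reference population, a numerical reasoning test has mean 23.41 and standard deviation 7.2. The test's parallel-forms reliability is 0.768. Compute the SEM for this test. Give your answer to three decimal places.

SEM = SD · √(1 − ρ) = 7.2 × √0.232 = 7.2 × 0.4817 = 3.4680

3.468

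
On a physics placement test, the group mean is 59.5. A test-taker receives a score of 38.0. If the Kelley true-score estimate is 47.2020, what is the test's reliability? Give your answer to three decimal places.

T̂ = ρX + (1 − ρ)μ  ⇒  T̂ − μ = ρ(X − μ)
ρ = (T̂ − μ)/(X − μ) = (47.2020 − 59.5) / (38.0 − 59.5) = -12.2980 / -21.5 = 0.57200

0.572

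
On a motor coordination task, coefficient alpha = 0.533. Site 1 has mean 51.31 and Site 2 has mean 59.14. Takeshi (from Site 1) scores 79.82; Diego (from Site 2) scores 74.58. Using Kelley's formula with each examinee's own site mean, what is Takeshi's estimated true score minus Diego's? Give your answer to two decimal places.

T̂_Takeshi = 0.533(79.82) + 0.467(51.31) = 66.5058
T̂_Diego = 0.533(74.58) + 0.467(59.14) = 67.3695
Difference = 66.5058 − 67.3695 = -0.8637

-0.86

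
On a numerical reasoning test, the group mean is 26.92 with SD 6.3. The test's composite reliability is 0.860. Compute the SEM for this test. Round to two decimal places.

SEM = SD · √(1 − ρ) = 6.3 × √0.140 = 6.3 × 0.3742 = 2.357

2.36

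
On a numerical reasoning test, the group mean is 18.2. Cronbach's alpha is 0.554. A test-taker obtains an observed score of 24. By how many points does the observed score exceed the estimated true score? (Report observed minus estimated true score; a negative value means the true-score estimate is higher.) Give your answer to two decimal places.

Weight the observed score by reliability and the mean by (1 − reliability): T̂ = 0.554·24 + 0.446·18.2 = 13.296 + 8.1172 = 21.4132.
X − T̂ = 24 − 21.413 = 2.587 → 2.59

2.59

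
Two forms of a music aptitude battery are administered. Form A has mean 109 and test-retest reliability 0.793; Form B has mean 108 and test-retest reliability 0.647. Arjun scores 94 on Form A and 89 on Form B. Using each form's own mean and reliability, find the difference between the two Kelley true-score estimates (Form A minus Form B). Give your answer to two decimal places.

T̂_A = 0.793(94) + 0.207(109) = 97.1050
T̂_B = 0.647(89) + 0.353(108) = 95.7070
T̂_A − T̂_B = 1.3980

1.40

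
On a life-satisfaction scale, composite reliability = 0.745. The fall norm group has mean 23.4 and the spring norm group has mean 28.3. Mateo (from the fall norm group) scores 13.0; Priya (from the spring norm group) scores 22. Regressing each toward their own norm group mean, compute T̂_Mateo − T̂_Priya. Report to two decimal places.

T̂_Mateo = 0.745(13.0) + 0.255(23.4) = 15.6520
T̂_Priya = 0.745(22) + 0.255(28.3) = 23.6065
Difference = 15.6520 − 23.6065 = -7.9545

-7.95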